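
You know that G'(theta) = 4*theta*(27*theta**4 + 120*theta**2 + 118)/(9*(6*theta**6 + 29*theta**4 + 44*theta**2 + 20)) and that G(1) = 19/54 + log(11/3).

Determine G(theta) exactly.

Whatever form G(theta) takes, its d/dtheta must return the stated G'(theta).
A general antiderivative is log(2*theta**2 + 5/3) - 2/(3*(3*theta**2/2 + 3)) + C.
The condition gives C = 19/54 + log(11/3) - (-4/27 + log(11/3)) = 1/2.
So G(theta) = log(2*theta**2 + 5/3) + 1/2 - 2/(9*theta**2/2 + 9).
Check: d/dtheta[log(2*theta**2 + 5/3) + 1/2 - 2/(9*theta**2/2 + 9)] = (108*theta**5 + 480*theta**3 + 472*theta)/(54*theta**6 + 261*theta**4 + 396*theta**2 + 180), which equals G'(theta).

G(theta) = log(2*theta**2 + 5/3) + 1/2 - 2/(9*theta**2/2 + 9)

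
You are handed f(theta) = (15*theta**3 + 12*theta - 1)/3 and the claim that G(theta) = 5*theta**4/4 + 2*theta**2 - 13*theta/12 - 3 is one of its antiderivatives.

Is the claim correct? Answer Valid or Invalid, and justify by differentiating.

Invalid: d/dtheta[G] - f = -3/4, which is not 0.

d/dtheta[G] = 5*theta**3 + 4*theta - 13/12
d/dtheta[G] - f(theta) = -3/4 != 0.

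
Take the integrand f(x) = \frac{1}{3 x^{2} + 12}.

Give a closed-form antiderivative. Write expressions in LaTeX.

An antiderivative is F(x) = \frac{\operatorname{atan}{\left(\frac{x}{2} \right)}}{6}.

For F(x) to be correct the identity F'(x) - f(x) = 0 must hold.
Check: d/dx[\frac{\operatorname{atan}{\left(\frac{x}{2} \right)}}{6}] = \frac{1}{3 x^{2} + 12} = f(x).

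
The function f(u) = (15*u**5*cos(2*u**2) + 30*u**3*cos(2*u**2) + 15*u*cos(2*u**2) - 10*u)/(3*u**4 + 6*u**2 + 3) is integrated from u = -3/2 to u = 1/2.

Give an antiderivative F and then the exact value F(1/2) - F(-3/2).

For F(u) to be correct the identity F'(u) - f(u) = 0 must hold.
F(u) = 5*(3*u**2*sin(2*u**2) + 3*sin(2*u**2) + 4)/(12*(u**2 + 1)) is an antiderivative of f.
Check: d/du[5*(3*u**2*sin(2*u**2) + 3*sin(2*u**2) + 4)/(12*(u**2 + 1))] = (15*u**5*cos(2*u**2) + 30*u**3*cos(2*u**2) + 15*u*cos(2*u**2) - 10*u)/(3*u**4 + 6*u**2 + 3) = f(u).
F(1/2) = 5*sin(1/2)/4 + 4/3; F(-3/2) = 5*sin(9/2)/4 + 20/39.
Integral = F(1/2) - F(-3/2) = 5*sin(1/2)/4 + 32/39 - 5*sin(9/2)/4.

Antiderivative: F(u) = 5*(3*u**2*sin(2*u**2) + 3*sin(2*u**2) + 4)/(12*(u**2 + 1)); value = 5*sin(1/2)/4 + 32/39 - 5*sin(9/2)/4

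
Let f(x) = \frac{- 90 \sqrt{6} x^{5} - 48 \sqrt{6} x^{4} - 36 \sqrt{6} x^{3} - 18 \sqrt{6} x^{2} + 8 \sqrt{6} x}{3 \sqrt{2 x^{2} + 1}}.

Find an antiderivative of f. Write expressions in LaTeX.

An antiderivative is F(x) = - 6 x^{4} \sqrt{3 x^{2} + \frac{3}{2}} - 4 x^{3} \sqrt{3 x^{2} + \frac{3}{2}} + \frac{8 \sqrt{3 x^{2} + \frac{3}{2}}}{3}.

f has the shape u'v + uv' for u = 4 \sqrt{3 x^{2} + \frac{3}{2}} and v = - \frac{3 x^{4}}{2} - x^{3} + \frac{2}{3} — it is the derivative of the product u*v.
Check: d/dx[- 6 x^{4} \sqrt{3 x^{2} + \frac{3}{2}} - 4 x^{3} \sqrt{3 x^{2} + \frac{3}{2}} + \frac{8 \sqrt{3 x^{2} + \frac{3}{2}}}{3}] = \frac{\sqrt{2} \left(- 180 \sqrt{3} x^{5} - 96 \sqrt{3} x^{4} - 72 \sqrt{3} x^{3} - 36 \sqrt{3} x^{2} + 16 \sqrt{3} x\right)}{6 \sqrt{2 x^{2} + 1}}, which equals f(x).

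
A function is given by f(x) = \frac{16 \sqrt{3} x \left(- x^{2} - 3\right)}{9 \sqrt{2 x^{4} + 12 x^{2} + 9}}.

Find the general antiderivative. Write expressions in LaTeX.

F(x) = - \frac{4 \sqrt{\frac{2 x^{4}}{3} + 4 x^{2} + 3}}{3} + C

f matches the chain-rule pattern g'(h)*h' with inner function h(x) = \frac{2 x^{4}}{3} + 4 x^{2} + 3; substituting u = h(x) collapses the integral.
Check: d/dx[- \frac{4 \sqrt{\frac{2 x^{4}}{3} + 4 x^{2} + 3}}{3}] = \frac{- 16 \sqrt{3} x^{3} - 48 \sqrt{3} x}{9 \sqrt{2 x^{4} + 12 x^{2} + 9}}, which equals f(x).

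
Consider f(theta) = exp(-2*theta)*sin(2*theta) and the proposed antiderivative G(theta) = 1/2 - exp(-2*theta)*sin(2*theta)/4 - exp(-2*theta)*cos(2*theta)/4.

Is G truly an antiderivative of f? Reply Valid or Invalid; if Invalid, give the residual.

d/dtheta[G] = exp(-2*theta)*sin(2*theta)
This equals f(theta) exactly, so the claim holds.

Valid. The derivative of G reproduces f.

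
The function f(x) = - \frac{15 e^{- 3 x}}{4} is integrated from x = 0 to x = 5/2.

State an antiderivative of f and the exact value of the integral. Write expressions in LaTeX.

Antiderivative: F(x) = \frac{5 e^{- 3 x}}{4}; value = - \frac{5}{4} + \frac{5}{4 e^{\frac{15}{2}}}

Whatever form F(x) takes, F'(x) = f(x) is non-negotiable.
F(x) = \frac{5 e^{- 3 x}}{4} is an antiderivative of f.
Check: d/dx[\frac{5 e^{- 3 x}}{4}] = - \frac{15 e^{- 3 x}}{4} = f(x).
F(5/2) = \frac{5}{4 e^{\frac{15}{2}}}; F(0) = \frac{5}{4}.
Integral = F(5/2) - F(0) = - \frac{5}{4} + \frac{5}{4 e^{\frac{15}{2}}}.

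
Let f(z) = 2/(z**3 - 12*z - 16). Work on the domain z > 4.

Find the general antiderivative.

Factor the denominator ((z - 4)*(z + 2)**2) and decompose: f = -1/(18*(z + 2)) - 1/(3*(z + 2)**2) + 1/(18*(z - 4)); each piece integrates to a log, atan, or power term.
Check: d/dz[((z + 2)*log(z - 4) - (z + 2)*log(z + 2) + 6)/(18*(z + 2))] = 2/(z**3 - 12*z - 16) = f(z).

F(z) = ((z + 2)*log(z - 4) - (z + 2)*log(z + 2) + 6)/(18*(z + 2)) + C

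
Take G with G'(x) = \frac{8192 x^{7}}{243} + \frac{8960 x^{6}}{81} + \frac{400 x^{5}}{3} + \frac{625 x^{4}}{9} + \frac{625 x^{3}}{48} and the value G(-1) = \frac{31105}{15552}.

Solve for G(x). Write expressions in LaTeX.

G(x) = \frac{1024 x^{8}}{243} + \frac{1280 x^{7}}{81} + \frac{200 x^{6}}{9} + \frac{125 x^{5}}{9} + \frac{625 x^{4}}{192} + 2

G'(x) matches the chain-rule pattern g'(h)*h' with inner function h(x) = - \frac{4 x^{2}}{3} - \frac{5 x}{4}; substituting u = h(x) collapses the integral.
A general antiderivative is \frac{4 \left(- \frac{4 x^{2}}{3} - \frac{5 x}{4}\right)^{4}}{3} + C.
The condition gives C = \frac{31105}{15552} - (\frac{1}{15552}) = 2.
So G(x) = \frac{1024 x^{8}}{243} + \frac{1280 x^{7}}{81} + \frac{200 x^{6}}{9} + \frac{125 x^{5}}{9} + \frac{625 x^{4}}{192} + 2.
Check: d/dx[\frac{1024 x^{8}}{243} + \frac{1280 x^{7}}{81} + \frac{200 x^{6}}{9} + \frac{125 x^{5}}{9} + \frac{625 x^{4}}{192} + 2] = \frac{8192 x^{7}}{243} + \frac{8960 x^{6}}{81} + \frac{400 x^{5}}{3} + \frac{625 x^{4}}{9} + \frac{625 x^{3}}{48} = G'(x).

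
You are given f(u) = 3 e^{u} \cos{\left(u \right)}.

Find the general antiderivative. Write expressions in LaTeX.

F(u) = \frac{3 e^{u} \sin{\left(u \right)}}{2} + \frac{3 e^{u} \cos{\left(u \right)}}{2} + C

A first test for any F(u): its u-derivative must equal f(u) identically.
Check: d/du[\frac{3 e^{u} \sin{\left(u \right)}}{2} + \frac{3 e^{u} \cos{\left(u \right)}}{2}] = 3 e^{u} \cos{\left(u \right)} = f(u).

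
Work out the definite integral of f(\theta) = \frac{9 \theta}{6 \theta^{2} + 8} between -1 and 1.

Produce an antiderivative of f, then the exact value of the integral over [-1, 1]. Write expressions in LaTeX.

Antiderivative: F(\theta) = \frac{3 \log{\left(\frac{3 \theta^{2}}{2} + 2 \right)}}{4}; value = 0

f matches the chain-rule pattern g'(h)*h' with inner function h(\theta) = \frac{3 \theta^{2}}{2} + 2; substituting u = h(\theta) collapses the integral.
F(\theta) = \frac{3 \log{\left(\frac{3 \theta^{2}}{2} + 2 \right)}}{4} is an antiderivative of f.
Check: d/d\theta[\frac{3 \log{\left(\frac{3 \theta^{2}}{2} + 2 \right)}}{4}] = \frac{9 \theta}{6 \theta^{2} + 8} = f(\theta).
F(1) = \frac{3 \log{\left(\frac{7}{2} \right)}}{4}; F(-1) = \frac{3 \log{\left(\frac{7}{2} \right)}}{4}.
Integral = F(1) - F(-1) = 0.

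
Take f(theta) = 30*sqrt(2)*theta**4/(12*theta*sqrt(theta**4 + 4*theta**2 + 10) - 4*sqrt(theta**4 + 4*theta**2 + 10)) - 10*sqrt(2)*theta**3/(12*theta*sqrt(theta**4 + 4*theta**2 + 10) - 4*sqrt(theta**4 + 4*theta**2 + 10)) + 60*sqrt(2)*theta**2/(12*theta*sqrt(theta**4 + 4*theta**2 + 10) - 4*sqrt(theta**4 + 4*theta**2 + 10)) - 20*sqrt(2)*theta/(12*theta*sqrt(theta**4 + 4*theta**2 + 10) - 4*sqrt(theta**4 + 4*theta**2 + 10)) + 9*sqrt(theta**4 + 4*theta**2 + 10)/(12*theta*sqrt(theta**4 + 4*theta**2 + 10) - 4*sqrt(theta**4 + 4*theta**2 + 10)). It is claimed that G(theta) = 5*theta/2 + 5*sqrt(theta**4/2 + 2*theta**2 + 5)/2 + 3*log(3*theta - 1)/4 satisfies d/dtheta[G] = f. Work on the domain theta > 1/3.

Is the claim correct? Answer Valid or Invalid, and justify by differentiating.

d/dtheta[G] = (30*sqrt(2)*theta**4 - 10*sqrt(2)*theta**3 + 60*sqrt(2)*theta**2 + 30*theta*sqrt(theta**4 + 4*theta**2 + 10) - 20*sqrt(2)*theta - sqrt(theta**4 + 4*theta**2 + 10))/(12*theta*sqrt(theta**4 + 4*theta**2 + 10) - 4*sqrt(theta**4 + 4*theta**2 + 10))
d/dtheta[G] - f(theta) = 5/2 != 0.

Invalid: d/dtheta[G] - f = 5/2, which is not 0.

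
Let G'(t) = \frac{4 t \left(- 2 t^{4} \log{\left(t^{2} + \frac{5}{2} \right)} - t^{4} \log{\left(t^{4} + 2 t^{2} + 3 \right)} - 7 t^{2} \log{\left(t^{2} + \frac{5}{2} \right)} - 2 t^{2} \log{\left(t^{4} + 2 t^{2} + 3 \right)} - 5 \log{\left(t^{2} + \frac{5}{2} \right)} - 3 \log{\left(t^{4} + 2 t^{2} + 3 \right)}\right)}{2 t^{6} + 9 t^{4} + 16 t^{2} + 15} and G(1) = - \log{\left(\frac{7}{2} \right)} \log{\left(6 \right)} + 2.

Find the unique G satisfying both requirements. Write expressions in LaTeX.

G'(t) has the shape u'v + uv' for u = - \log{\left(t^{2} + \frac{5}{2} \right)} and v = \log{\left(t^{4} + 2 t^{2} + 3 \right)} — it is the derivative of the product u*v.
A general antiderivative is - \log{\left(t^{2} + \frac{5}{2} \right)} \log{\left(t^{4} + 2 t^{2} + 3 \right)} + C.
The condition gives C = - \log{\left(\frac{7}{2} \right)} \log{\left(6 \right)} + 2 - (- \log{\left(\frac{7}{2} \right)} \log{\left(6 \right)}) = 2.
So G(t) = - \log{\left(t^{2} + \frac{5}{2} \right)} \log{\left(t^{4} + 2 t^{2} + 3 \right)} + 2.
Check: d/dt[- \log{\left(t^{2} + \frac{5}{2} \right)} \log{\left(t^{4} + 2 t^{2} + 3 \right)} + 2] = \frac{- 8 t^{5} \log{\left(t^{2} + \frac{5}{2} \right)} - 4 t^{5} \log{\left(t^{4} + 2 t^{2} + 3 \right)} - 28 t^{3} \log{\left(t^{2} + \frac{5}{2} \right)} - 8 t^{3} \log{\left(t^{4} + 2 t^{2} + 3 \right)} - 20 t \log{\left(t^{2} + \frac{5}{2} \right)} - 12 t \log{\left(t^{4} + 2 t^{2} + 3 \right)}}{2 t^{6} + 9 t^{4} + 16 t^{2} + 15}, which equals G'(t).

G(t) = - \log{\left(t^{2} + \frac{5}{2} \right)} \log{\left(t^{4} + 2 t^{2} + 3 \right)} + 2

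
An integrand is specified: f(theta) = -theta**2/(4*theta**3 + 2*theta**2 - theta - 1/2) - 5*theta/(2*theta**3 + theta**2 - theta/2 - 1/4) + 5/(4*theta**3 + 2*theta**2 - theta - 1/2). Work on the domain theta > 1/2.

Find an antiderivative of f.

Factor the denominator ((2*theta - 1)*(2*theta + 1)**2) and decompose: f = -3/(8*(2*theta + 1)) - 39/(4*(2*theta + 1)**2) - 1/(8*(2*theta - 1)); each piece integrates to a log, atan, or power term.
Check: d/dtheta[(-(2*theta + 1)*log(theta - 1/2) - 3*(2*theta + 1)*log(theta + 1/2) + 78)/(16*(2*theta + 1))] = (-2*theta**2 - 20*theta + 10)/(8*theta**3 + 4*theta**2 - 2*theta - 1), which equals f(theta).

An antiderivative is F(theta) = (-(2*theta + 1)*log(theta - 1/2) - 3*(2*theta + 1)*log(theta + 1/2) + 78)/(16*(2*theta + 1)).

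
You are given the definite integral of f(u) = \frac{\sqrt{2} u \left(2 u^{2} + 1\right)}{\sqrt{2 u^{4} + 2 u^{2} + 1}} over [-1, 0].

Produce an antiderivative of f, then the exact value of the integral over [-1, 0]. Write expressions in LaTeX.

f matches the chain-rule pattern g'(h)*h' with inner function h(u) = u^{4} + u^{2} + \frac{1}{2}; substituting w = h(u) collapses the integral.
F(u) = \sqrt{u^{4} + u^{2} + \frac{1}{2}} is an antiderivative of f.
Check: d/du[\sqrt{u^{4} + u^{2} + \frac{1}{2}}] = \frac{2 \sqrt{2} u^{3} + \sqrt{2} u}{\sqrt{2 u^{4} + 2 u^{2} + 1}}, which equals f(u).
F(0) = \frac{\sqrt{2}}{2}; F(-1) = \frac{\sqrt{10}}{2}.
Integral = F(0) - F(-1) = - \frac{\sqrt{10}}{2} + \frac{\sqrt{2}}{2}.

Antiderivative: F(u) = \sqrt{u^{4} + u^{2} + \frac{1}{2}}; value = - \frac{\sqrt{10}}{2} + \frac{\sqrt{2}}{2}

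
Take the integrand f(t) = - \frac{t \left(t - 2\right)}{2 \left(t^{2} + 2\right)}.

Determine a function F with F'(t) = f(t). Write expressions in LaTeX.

An antiderivative is F(t) = \frac{- t + \log{\left(t^{2} + 2 \right)} + \sqrt{2} \operatorname{atan}{\left(\frac{\sqrt{2} t}{2} \right)}}{2}.

Since d/dt undoes antidifferentiation here, F'(t) = f(t) is required of F(t).
Check: d/dt[\frac{- t + \log{\left(t^{2} + 2 \right)} + \sqrt{2} \operatorname{atan}{\left(\frac{\sqrt{2} t}{2} \right)}}{2}] = \frac{- t^{2} + 2 t}{2 t^{2} + 4}, which equals f(t).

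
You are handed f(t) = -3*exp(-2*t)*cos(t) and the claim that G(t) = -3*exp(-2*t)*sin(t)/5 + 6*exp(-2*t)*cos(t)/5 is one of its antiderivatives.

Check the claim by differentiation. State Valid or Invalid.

Valid - differentiating G returns exactly f.

d/dt[G] = -3*exp(-2*t)*cos(t)
This equals f(t) exactly, so the claim holds.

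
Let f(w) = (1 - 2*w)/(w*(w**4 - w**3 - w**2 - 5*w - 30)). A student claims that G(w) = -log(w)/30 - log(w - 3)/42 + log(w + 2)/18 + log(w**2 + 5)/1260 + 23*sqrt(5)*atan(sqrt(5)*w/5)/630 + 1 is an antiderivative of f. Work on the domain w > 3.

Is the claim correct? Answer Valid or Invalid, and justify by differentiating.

d/dw[G] = (1 - 2*w)/(w**5 - w**4 - w**3 - 5*w**2 - 30*w)
This equals f(w) exactly, so the claim holds.

Valid: G'(w) = f(w).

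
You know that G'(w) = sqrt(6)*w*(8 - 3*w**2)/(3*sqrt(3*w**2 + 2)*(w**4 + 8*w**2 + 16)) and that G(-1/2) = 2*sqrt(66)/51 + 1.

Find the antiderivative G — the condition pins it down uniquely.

G(w) = (3*w**2 + sqrt(6)*sqrt(3*w**2 + 2) + 12)/(3*(w**2 + 4))

G'(w) has the shape u'v + uv' for u = 2/(w**2 + 4) and v = sqrt(w**2/2 + 1/3) — it is the derivative of the product u*v.
A general antiderivative is 2*sqrt(w**2/2 + 1/3)/(w**2 + 4) + C.
The condition gives C = 2*sqrt(66)/51 + 1 - (2*sqrt(66)/51) = 1.
So G(w) = (3*w**2 + sqrt(6)*sqrt(3*w**2 + 2) + 12)/(3*(w**2 + 4)).
Check: d/dw[(3*w**2 + sqrt(6)*sqrt(3*w**2 + 2) + 12)/(3*(w**2 + 4))] = (-3*sqrt(6)*w**3 + 8*sqrt(6)*w)/(3*w**4*sqrt(3*w**2 + 2) + 24*w**2*sqrt(3*w**2 + 2) + 48*sqrt(3*w**2 + 2)), which equals G'(w).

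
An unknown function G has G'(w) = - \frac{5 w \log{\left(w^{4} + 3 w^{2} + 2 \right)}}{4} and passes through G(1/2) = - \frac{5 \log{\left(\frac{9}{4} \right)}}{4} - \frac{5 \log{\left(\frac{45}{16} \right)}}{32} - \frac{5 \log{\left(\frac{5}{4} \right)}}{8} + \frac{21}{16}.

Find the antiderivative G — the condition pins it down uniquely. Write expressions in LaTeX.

G(w) = - \frac{5 w^{2} \log{\left(w^{4} + 3 w^{2} + 2 \right)} - 10 w^{2} + 5 \log{\left(w^{2} + 1 \right)} + 10 \log{\left(w^{2} + 2 \right)} - 8}{8}

A first test for any G(w): its w-derivative must equal the given G'(w).
A general antiderivative is - \frac{5 w^{2} \log{\left(w^{4} + 3 w^{2} + 2 \right)}}{8} + \frac{5 w^{2}}{4} - \frac{5 \log{\left(w^{2} + 1 \right)}}{8} - \frac{5 \log{\left(w^{2} + 2 \right)}}{4} + C.
The condition gives C = - \frac{5 \log{\left(\frac{9}{4} \right)}}{4} - \frac{5 \log{\left(\frac{45}{16} \right)}}{32} - \frac{5 \log{\left(\frac{5}{4} \right)}}{8} + \frac{21}{16} - (- \frac{5 \log{\left(\frac{9}{4} \right)}}{4} - \frac{5 \log{\left(\frac{45}{16} \right)}}{32} - \frac{5 \log{\left(\frac{5}{4} \right)}}{8} + \frac{5}{16}) = 1.
So G(w) = - \frac{5 w^{2} \log{\left(w^{4} + 3 w^{2} + 2 \right)} - 10 w^{2} + 5 \log{\left(w^{2} + 1 \right)} + 10 \log{\left(w^{2} + 2 \right)} - 8}{8}.
Check: d/dw[- \frac{5 w^{2} \log{\left(w^{4} + 3 w^{2} + 2 \right)} - 10 w^{2} + 5 \log{\left(w^{2} + 1 \right)} + 10 \log{\left(w^{2} + 2 \right)} - 8}{8}] = - \frac{5 w \log{\left(w^{4} + 3 w^{2} + 2 \right)}}{4} = G'(w).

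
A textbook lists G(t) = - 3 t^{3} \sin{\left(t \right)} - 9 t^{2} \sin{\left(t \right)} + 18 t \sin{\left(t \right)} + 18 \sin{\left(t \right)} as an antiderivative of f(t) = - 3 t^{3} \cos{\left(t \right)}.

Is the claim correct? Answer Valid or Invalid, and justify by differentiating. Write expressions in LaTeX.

d/dt[G] = - 3 t^{3} \cos{\left(t \right)} - 9 t^{2} \sin{\left(t \right)} - 9 t^{2} \cos{\left(t \right)} - 18 t \sin{\left(t \right)} + 18 t \cos{\left(t \right)} + 18 \sin{\left(t \right)} + 18 \cos{\left(t \right)}
d/dt[G] - f(t) = - 9 t^{2} \sin{\left(t \right)} - 9 t^{2} \cos{\left(t \right)} - 18 t \sin{\left(t \right)} + 18 t \cos{\left(t \right)} + 18 \sin{\left(t \right)} + 18 \cos{\left(t \right)} != 0.

Invalid: d/dt[G] - f = - 9 t^{2} \sin{\left(t \right)} - 9 t^{2} \cos{\left(t \right)} - 18 t \sin{\left(t \right)} + 18 t \cos{\left(t \right)} + 18 \sin{\left(t \right)} + 18 \cos{\left(t \right)}, which is not 0.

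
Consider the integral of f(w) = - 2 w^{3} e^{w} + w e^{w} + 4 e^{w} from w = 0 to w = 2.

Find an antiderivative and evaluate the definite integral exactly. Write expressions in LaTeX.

f has the shape u'v + uv' for u = - 2 w^{3} + 6 w^{2} - 11 w + 15 and v = e^{w} — it is the derivative of the product u*v.
F(w) = - 2 w^{3} e^{w} + 6 w^{2} e^{w} - 11 w e^{w} + 15 e^{w} is an antiderivative of f.
Check: d/dw[- 2 w^{3} e^{w} + 6 w^{2} e^{w} - 11 w e^{w} + 15 e^{w}] = - 2 w^{3} e^{w} + w e^{w} + 4 e^{w} = f(w).
F(2) = e^{2}; F(0) = 15.
Integral = F(2) - F(0) = -15 + e^{2}.

Antiderivative: F(w) = - 2 w^{3} e^{w} + 6 w^{2} e^{w} - 11 w e^{w} + 15 e^{w}; value = -15 + e^{2}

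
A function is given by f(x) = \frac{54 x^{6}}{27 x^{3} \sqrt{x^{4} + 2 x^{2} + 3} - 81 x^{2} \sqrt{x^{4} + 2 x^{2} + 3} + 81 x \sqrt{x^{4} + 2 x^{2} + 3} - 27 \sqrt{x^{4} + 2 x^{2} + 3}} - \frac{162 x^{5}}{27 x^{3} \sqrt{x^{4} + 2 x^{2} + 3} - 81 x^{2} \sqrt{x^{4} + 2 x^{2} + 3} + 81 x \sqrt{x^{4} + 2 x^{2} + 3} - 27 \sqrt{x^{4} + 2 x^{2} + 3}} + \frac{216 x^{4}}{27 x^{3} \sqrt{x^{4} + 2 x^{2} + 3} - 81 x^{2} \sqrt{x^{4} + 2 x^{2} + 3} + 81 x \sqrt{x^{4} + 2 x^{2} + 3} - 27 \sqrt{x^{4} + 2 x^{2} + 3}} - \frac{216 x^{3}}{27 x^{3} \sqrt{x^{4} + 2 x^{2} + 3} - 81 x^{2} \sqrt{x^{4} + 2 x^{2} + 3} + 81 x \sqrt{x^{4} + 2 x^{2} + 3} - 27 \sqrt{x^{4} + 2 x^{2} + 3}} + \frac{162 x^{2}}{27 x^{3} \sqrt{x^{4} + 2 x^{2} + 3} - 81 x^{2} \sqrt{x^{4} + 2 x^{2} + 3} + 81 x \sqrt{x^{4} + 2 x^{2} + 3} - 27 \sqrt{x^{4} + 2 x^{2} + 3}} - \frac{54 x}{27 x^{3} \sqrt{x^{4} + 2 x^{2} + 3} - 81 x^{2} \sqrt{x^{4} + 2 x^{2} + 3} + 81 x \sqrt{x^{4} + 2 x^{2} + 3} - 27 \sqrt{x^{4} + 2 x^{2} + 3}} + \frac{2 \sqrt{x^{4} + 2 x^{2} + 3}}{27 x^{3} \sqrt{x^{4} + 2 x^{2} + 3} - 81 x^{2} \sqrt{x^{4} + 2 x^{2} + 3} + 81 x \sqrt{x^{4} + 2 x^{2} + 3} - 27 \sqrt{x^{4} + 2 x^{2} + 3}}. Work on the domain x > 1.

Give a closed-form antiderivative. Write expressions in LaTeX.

The integrand splits into summands that can be handled one at a time.
Check: d/dx[\sqrt{x^{4} + 2 x^{2} + 3} - \frac{1}{3 \left(3 x - 3\right)^{2}}] = \frac{54 x^{6} - 162 x^{5} + 216 x^{4} - 216 x^{3} + 162 x^{2} - 54 x + 2 \sqrt{x^{4} + 2 x^{2} + 3}}{27 x^{3} \sqrt{x^{4} + 2 x^{2} + 3} - 81 x^{2} \sqrt{x^{4} + 2 x^{2} + 3} + 81 x \sqrt{x^{4} + 2 x^{2} + 3} - 27 \sqrt{x^{4} + 2 x^{2} + 3}}, which equals f(x).

An antiderivative is F(x) = \sqrt{x^{4} + 2 x^{2} + 3} - \frac{1}{3 \left(3 x - 3\right)^{2}}.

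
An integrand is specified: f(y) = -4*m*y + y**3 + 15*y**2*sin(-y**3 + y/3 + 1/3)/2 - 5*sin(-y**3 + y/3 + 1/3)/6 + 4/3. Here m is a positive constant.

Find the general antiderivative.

F(y) = -2*m*y**2 + y**4/4 + 4*y/3 + 5*cos(-y**3 + y/3 + 1/3)/2 + C

Integrate term by term and add the pieces.
Check: d/dy[-2*m*y**2 + y**4/4 + 4*y/3 + 5*cos(-y**3 + y/3 + 1/3)/2] = -4*m*y + y**3 + 15*y**2*sin(-y**3 + y/3 + 1/3)/2 - 5*sin(-y**3 + y/3 + 1/3)/6 + 4/3 = f(y).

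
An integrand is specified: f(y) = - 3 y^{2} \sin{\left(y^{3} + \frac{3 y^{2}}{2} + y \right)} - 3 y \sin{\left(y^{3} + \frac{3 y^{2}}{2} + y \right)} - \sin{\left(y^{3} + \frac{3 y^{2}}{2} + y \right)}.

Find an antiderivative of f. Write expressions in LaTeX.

An antiderivative is F(y) = \cos{\left(y^{3} + \frac{3 y^{2}}{2} + y \right)}.

The substitution u = y^{3} + \frac{3 y^{2}}{2} + y works: f is exactly (dF/du)*(du/dy) for that inner function.
Check: d/dy[\cos{\left(y^{3} + \frac{3 y^{2}}{2} + y \right)}] = - 3 y^{2} \sin{\left(y^{3} + \frac{3 y^{2}}{2} + y \right)} - 3 y \sin{\left(y^{3} + \frac{3 y^{2}}{2} + y \right)} - \sin{\left(y^{3} + \frac{3 y^{2}}{2} + y \right)} = f(y).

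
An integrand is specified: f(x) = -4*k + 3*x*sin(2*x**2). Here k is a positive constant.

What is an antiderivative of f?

An antiderivative is F(x) = -4*k*x - 3*cos(2*x**2)/4.

Differentiate the proposed F(x) back; it has to land on f(x) exactly.
Check: d/dx[-4*k*x - 3*cos(2*x**2)/4] = -4*k + 3*x*sin(2*x**2) = f(x).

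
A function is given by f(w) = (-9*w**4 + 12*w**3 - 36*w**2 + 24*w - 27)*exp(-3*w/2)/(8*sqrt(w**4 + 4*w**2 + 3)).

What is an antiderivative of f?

f has the shape u'v + uv' for u = 3*sqrt(w**4 + 4*w**2 + 3)/4 and v = exp(-3*w/2) — it is the derivative of the product u*v.
Check: d/dw[3*sqrt(w**4 + 4*w**2 + 3)*exp(-3*w/2)/4] = (-9*w**4 + 12*w**3 - 36*w**2 + 24*w - 27)*exp(-3*w/2)/(8*sqrt(w**4 + 4*w**2 + 3)) = f(w).

An antiderivative is F(w) = 3*sqrt(w**4 + 4*w**2 + 3)*exp(-3*w/2)/4.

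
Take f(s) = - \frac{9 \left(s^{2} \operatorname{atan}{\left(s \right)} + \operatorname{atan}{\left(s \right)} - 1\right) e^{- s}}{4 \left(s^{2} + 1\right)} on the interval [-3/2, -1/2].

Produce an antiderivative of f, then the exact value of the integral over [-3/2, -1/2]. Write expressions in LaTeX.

Antiderivative: F(s) = \frac{9 e^{- s} \operatorname{atan}{\left(s \right)}}{4}; value = - \frac{9 e^{\frac{1}{2}} \operatorname{atan}{\left(\frac{1}{2} \right)}}{4} + \frac{9 e^{\frac{3}{2}} \operatorname{atan}{\left(\frac{3}{2} \right)}}{4}

Recognize the product-rule pattern: f = u'v + uv' with u = \frac{9 \operatorname{atan}{\left(s \right)}}{4}, v = e^{- s}, so integration by parts undoes it.
F(s) = \frac{9 e^{- s} \operatorname{atan}{\left(s \right)}}{4} is an antiderivative of f.
Check: d/ds[\frac{9 e^{- s} \operatorname{atan}{\left(s \right)}}{4}] = \frac{- 9 s^{2} \operatorname{atan}{\left(s \right)} - 9 \operatorname{atan}{\left(s \right)} + 9}{4 s^{2} e^{s} + 4 e^{s}}, which equals f(s).
F(-1/2) = - \frac{9 e^{\frac{1}{2}} \operatorname{atan}{\left(\frac{1}{2} \right)}}{4}; F(-3/2) = - \frac{9 e^{\frac{3}{2}} \operatorname{atan}{\left(\frac{3}{2} \right)}}{4}.
Integral = F(-1/2) - F(-3/2) = - \frac{9 e^{\frac{1}{2}} \operatorname{atan}{\left(\frac{1}{2} \right)}}{4} + \frac{9 e^{\frac{3}{2}} \operatorname{atan}{\left(\frac{3}{2} \right)}}{4}.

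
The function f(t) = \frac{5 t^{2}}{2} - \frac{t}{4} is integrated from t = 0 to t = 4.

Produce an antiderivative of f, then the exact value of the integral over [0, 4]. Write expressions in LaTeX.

Antiderivative: F(t) = \frac{t^{2} \left(20 t - 3\right)}{24}; value = \frac{154}{3}

The integrand splits into summands that can be handled one at a time.
F(t) = \frac{t^{2} \left(20 t - 3\right)}{24} is an antiderivative of f.
Check: d/dt[\frac{t^{2} \left(20 t - 3\right)}{24}] = \frac{5 t^{2}}{2} - \frac{t}{4} = f(t).
F(4) = \frac{154}{3}; F(0) = 0.
Integral = F(4) - F(0) = \frac{154}{3}.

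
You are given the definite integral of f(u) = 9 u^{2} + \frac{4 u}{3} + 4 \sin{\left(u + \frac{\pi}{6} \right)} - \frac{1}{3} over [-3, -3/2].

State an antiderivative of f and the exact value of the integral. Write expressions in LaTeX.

Integrate term by term and add the pieces.
F(u) = \frac{9 u^{3} + 2 u^{2} - u - 12 \cos{\left(u + \frac{\pi}{6} \right)}}{3} is an antiderivative of f.
Check: d/du[\frac{9 u^{3} + 2 u^{2} - u - 12 \cos{\left(u + \frac{\pi}{6} \right)}}{3}] = 9 u^{2} + \frac{4 u}{3} + 4 \sin{\left(u + \frac{\pi}{6} \right)} - \frac{1}{3} = f(u).
F(-3/2) = - \frac{65}{8} - 4 \sin{\left(\frac{\pi}{3} + \frac{3}{2} \right)}; F(-3) = -74 - 4 \sin{\left(\frac{\pi}{3} + 3 \right)}.
Integral = F(-3/2) - F(-3) = 4 \sin{\left(\frac{\pi}{3} + 3 \right)} - 4 \sin{\left(\frac{\pi}{3} + \frac{3}{2} \right)} + \frac{527}{8}.

Antiderivative: F(u) = \frac{9 u^{3} + 2 u^{2} - u - 12 \cos{\left(u + \frac{\pi}{6} \right)}}{3}; value = 4 \sin{\left(\frac{\pi}{3} + 3 \right)} - 4 \sin{\left(\frac{\pi}{3} + \frac{3}{2} \right)} + \frac{527}{8}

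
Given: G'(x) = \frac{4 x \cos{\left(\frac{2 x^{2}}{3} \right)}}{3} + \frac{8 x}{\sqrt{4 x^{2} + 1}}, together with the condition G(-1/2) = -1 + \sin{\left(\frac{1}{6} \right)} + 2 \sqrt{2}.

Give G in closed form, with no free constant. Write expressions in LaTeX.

G(x) = 2 \sqrt{4 x^{2} + 1} + \sin{\left(\frac{2 x^{2}}{3} \right)} - 1

The integrand splits into summands that can be handled one at a time.
A general antiderivative is 2 \sqrt{4 x^{2} + 1} + \sin{\left(\frac{2 x^{2}}{3} \right)} + C.
The condition gives C = -1 + \sin{\left(\frac{1}{6} \right)} + 2 \sqrt{2} - (\sin{\left(\frac{1}{6} \right)} + 2 \sqrt{2}) = -1.
So G(x) = 2 \sqrt{4 x^{2} + 1} + \sin{\left(\frac{2 x^{2}}{3} \right)} - 1.
Check: d/dx[2 \sqrt{4 x^{2} + 1} + \sin{\left(\frac{2 x^{2}}{3} \right)} - 1] = \frac{4 x \sqrt{4 x^{2} + 1} \cos{\left(\frac{2 x^{2}}{3} \right)} + 24 x}{3 \sqrt{4 x^{2} + 1}}, which equals G'(x).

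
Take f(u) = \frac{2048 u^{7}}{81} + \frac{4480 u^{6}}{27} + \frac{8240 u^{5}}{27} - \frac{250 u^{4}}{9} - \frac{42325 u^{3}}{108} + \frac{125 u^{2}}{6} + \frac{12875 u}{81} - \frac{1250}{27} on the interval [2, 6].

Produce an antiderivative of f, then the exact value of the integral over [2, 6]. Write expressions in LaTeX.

The substitution w = - \frac{4 u^{2}}{3} - \frac{5 u}{2} + \frac{5}{3} works: f is exactly (dF/dw)*(dw/du) for that inner function.
F(u) = \frac{\left(8 u^{2} + 15 u - 10\right)^{4}}{1296} is an antiderivative of f.
Check: d/du[\frac{\left(8 u^{2} + 15 u - 10\right)^{4}}{1296}] = \frac{2048 u^{7}}{81} + \frac{4480 u^{6}}{27} + \frac{8240 u^{5}}{27} - \frac{250 u^{4}}{9} - \frac{42325 u^{3}}{108} + \frac{125 u^{2}}{6} + \frac{12875 u}{81} - \frac{1250}{27} = f(u).
F(6) = \frac{1146228736}{81}; F(2) = \frac{456976}{81}.
Integral = F(6) - F(2) = \frac{381923920}{27}.

Antiderivative: F(u) = \frac{\left(8 u^{2} + 15 u - 10\right)^{4}}{1296}; value = \frac{381923920}{27}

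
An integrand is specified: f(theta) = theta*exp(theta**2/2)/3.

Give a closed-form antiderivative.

f matches the chain-rule pattern g'(h)*h' with inner function h(theta) = theta**2/2; substituting u = h(theta) collapses the integral.
Check: d/dtheta[exp(theta**2/2)/3] = theta*exp(theta**2/2)/3 = f(theta).

An antiderivative is F(theta) = exp(theta**2/2)/3.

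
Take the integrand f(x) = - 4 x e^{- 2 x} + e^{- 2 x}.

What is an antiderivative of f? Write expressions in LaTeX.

An antiderivative is F(x) = \frac{\left(4 x + 1\right) e^{- 2 x}}{2}.

Recognize the product-rule pattern: f = u'v + uv' with u = 2 x + \frac{1}{2}, v = e^{- 2 x}, so integration by parts undoes it.
Check: d/dx[\frac{\left(4 x + 1\right) e^{- 2 x}}{2}] = \left(1 - 4 x\right) e^{- 2 x}, which equals f(x).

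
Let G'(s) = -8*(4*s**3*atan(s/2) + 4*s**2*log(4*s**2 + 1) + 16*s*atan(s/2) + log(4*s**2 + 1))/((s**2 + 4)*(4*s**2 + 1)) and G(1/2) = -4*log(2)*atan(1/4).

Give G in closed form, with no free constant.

Recognize the product-rule pattern: G'(s) = u'v + uv' with u = -4*atan(s/2), v = log(4*s**2 + 1), so integration by parts undoes it.
A general antiderivative is -4*log(4*s**2 + 1)*atan(s/2) + C.
The condition gives C = -4*log(2)*atan(1/4) - (-4*log(2)*atan(1/4)) = 0.
So G(s) = -4*log(4*s**2 + 1)*atan(s/2).
Check: d/ds[-4*log(4*s**2 + 1)*atan(s/2)] = (-32*s**3*atan(s/2) - 32*s**2*log(4*s**2 + 1) - 128*s*atan(s/2) - 8*log(4*s**2 + 1))/(4*s**4 + 17*s**2 + 4), which equals G'(s).

G(s) = -4*log(4*s**2 + 1)*atan(s/2)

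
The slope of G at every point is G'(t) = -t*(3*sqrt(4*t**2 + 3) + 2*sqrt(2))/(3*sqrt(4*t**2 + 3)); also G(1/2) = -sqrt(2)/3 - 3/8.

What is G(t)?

Recover the given G'(t) by differentiating a candidate G(t); any mismatch rules it out.
A general antiderivative is -t**2/2 - sqrt(2*t**2 + 3/2)/3 + 3/4 + C.
The condition gives C = -sqrt(2)/3 - 3/8 - (5/8 - sqrt(2)/3) = -1.
So G(t) = -(6*t**2 + 2*sqrt(2)*sqrt(4*t**2 + 3) + 3)/12.
Check: d/dt[-(6*t**2 + 2*sqrt(2)*sqrt(4*t**2 + 3) + 3)/12] = (-3*t*sqrt(4*t**2 + 3) - 2*sqrt(2)*t)/(3*sqrt(4*t**2 + 3)), which equals G'(t).

G(t) = -(6*t**2 + 2*sqrt(2)*sqrt(4*t**2 + 3) + 3)/12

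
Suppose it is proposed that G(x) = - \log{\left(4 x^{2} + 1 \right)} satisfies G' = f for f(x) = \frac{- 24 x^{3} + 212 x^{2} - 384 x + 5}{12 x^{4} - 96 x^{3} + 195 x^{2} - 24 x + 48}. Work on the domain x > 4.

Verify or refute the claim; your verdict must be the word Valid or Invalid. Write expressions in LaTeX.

d/dx[G] = - \frac{8 x}{4 x^{2} + 1}
d/dx[G] - f(x) = - \frac{5}{3 x^{2} - 24 x + 48} != 0.

Invalid: d/dx[G] - f = - \frac{5}{3 x^{2} - 24 x + 48}, which is not 0.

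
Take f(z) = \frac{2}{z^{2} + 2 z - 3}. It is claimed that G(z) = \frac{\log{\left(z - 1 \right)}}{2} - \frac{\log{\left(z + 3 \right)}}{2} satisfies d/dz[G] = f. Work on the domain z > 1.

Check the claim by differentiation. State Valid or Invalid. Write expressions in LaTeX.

Valid: G'(z) = f(z).

d/dz[G] = \frac{2}{z^{2} + 2 z - 3}
This equals f(z) exactly, so the claim holds.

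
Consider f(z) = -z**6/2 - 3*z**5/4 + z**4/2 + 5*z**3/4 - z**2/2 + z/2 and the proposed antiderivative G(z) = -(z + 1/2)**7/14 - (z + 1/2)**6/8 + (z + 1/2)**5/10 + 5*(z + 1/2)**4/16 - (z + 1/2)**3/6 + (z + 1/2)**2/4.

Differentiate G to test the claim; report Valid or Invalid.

Invalid: d/dz[G] - f = -3*z**5/2 - 15*z**4/4 - 17*z**3/8 + 39*z**2/32 + 23*z/64 + 9/32, which is not 0.

d/dz[G] = -z**6/2 - 9*z**5/4 - 13*z**4/4 - 7*z**3/8 + 23*z**2/32 + 55*z/64 + 9/32
d/dz[G] - f(z) = -3*z**5/2 - 15*z**4/4 - 17*z**3/8 + 39*z**2/32 + 23*z/64 + 9/32 != 0.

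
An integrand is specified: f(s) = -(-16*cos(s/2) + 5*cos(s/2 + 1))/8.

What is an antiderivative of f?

An antiderivative is F(s) = -(-16*sin(s/2) + 5*sin(s/2 + 1))/4.

Any candidate F(s) must reproduce f(s) exactly when differentiated.
Check: d/ds[-(-16*sin(s/2) + 5*sin(s/2 + 1))/4] = 2*cos(s/2) - 5*cos(s/2 + 1)/8, which equals f(s).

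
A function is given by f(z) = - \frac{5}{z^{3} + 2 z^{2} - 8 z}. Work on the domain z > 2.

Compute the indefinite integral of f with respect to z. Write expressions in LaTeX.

Factor the denominator (z \left(z - 2\right) \left(z + 4\right)) and decompose: f = - \frac{5}{24 \left(z + 4\right)} - \frac{5}{12 \left(z - 2\right)} + \frac{5}{8 z}; each piece integrates to a log, atan, or power term.
Check: d/dz[- \frac{5 \left(- 3 \log{\left(z \right)} + 2 \log{\left(z - 2 \right)} + \log{\left(z + 4 \right)}\right)}{24}] = - \frac{5}{z^{3} + 2 z^{2} - 8 z} = f(z).

F(z) = - \frac{5 \left(- 3 \log{\left(z \right)} + 2 \log{\left(z - 2 \right)} + \log{\left(z + 4 \right)}\right)}{24} + C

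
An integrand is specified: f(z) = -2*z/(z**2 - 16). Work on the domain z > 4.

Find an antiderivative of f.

An antiderivative is F(z) = -log(z**2 - 16).

Factor the denominator ((z - 4)*(z + 4)) and decompose: f = -1/(z + 4) - 1/(z - 4); each piece integrates to a log, atan, or power term.
Check: d/dz[-log(z**2 - 16)] = -2*z/(z**2 - 16) = f(z).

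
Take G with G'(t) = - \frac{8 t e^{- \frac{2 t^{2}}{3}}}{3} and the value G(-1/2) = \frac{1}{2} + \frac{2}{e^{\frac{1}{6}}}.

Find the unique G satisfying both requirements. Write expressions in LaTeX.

G'(t) matches the chain-rule pattern g'(h)*h' with inner function h(t) = - \frac{2 t^{2}}{3}; substituting u = h(t) collapses the integral.
A general antiderivative is 2 e^{- \frac{2 t^{2}}{3}} + C.
The condition gives C = \frac{1}{2} + \frac{2}{e^{\frac{1}{6}}} - (\frac{2}{e^{\frac{1}{6}}}) = \frac{1}{2}.
So G(t) = \frac{1}{2} + 2 e^{- \frac{2 t^{2}}{3}}.
Check: d/dt[\frac{1}{2} + 2 e^{- \frac{2 t^{2}}{3}}] = - \frac{8 t e^{- \frac{2 t^{2}}{3}}}{3} = G'(t).

G(t) = \frac{1}{2} + 2 e^{- \frac{2 t^{2}}{3}}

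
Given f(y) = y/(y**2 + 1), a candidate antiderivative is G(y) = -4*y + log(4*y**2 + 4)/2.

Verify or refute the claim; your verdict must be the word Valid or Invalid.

d/dy[G] = (-4*y**2 + y - 4)/(y**2 + 1)
d/dy[G] - f(y) = -4 != 0.

Invalid: d/dy[G] - f = -4, which is not 0.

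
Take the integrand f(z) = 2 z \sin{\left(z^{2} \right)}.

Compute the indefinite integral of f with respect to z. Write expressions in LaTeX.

Recover f(z) by differentiating a candidate F(z); any mismatch rules it out.
Check: d/dz[- \cos{\left(z^{2} \right)}] = 2 z \sin{\left(z^{2} \right)} = f(z).

F(z) = - \cos{\left(z^{2} \right)} + C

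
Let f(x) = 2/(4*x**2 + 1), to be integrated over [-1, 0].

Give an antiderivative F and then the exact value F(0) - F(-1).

Antiderivative: F(x) = atan(2*x); value = atan(2)

An antiderivative F(x) passes only if d/dx[F] lands on f(x) exactly.
F(x) = atan(2*x) is an antiderivative of f.
Check: d/dx[atan(2*x)] = 2/(4*x**2 + 1) = f(x).
F(0) = 0; F(-1) = -atan(2).
Integral = F(0) - F(-1) = atan(2).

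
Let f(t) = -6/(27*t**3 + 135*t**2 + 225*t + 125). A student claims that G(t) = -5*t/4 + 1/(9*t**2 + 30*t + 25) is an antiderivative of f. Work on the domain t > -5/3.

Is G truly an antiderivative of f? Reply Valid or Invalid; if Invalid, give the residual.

d/dt[G] = (-135*t**3 - 675*t**2 - 1125*t - 649)/(108*t**3 + 540*t**2 + 900*t + 500)
d/dt[G] - f(t) = -5/4 != 0.

Invalid: d/dt[G] - f = -5/4, which is not 0.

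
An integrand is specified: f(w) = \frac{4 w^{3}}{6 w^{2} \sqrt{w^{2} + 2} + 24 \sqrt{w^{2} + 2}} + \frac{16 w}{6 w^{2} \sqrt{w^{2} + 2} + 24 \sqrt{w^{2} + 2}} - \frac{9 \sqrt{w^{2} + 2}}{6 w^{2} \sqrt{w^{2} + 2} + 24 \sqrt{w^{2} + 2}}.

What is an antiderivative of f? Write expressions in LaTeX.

An antiderivative is F(w) = \frac{2 \sqrt{w^{2} + 2}}{3} - \frac{3 \operatorname{atan}{\left(\frac{w}{2} \right)}}{4}.

The integrand splits into summands that can be handled one at a time.
Check: d/dw[\frac{2 \sqrt{w^{2} + 2}}{3} - \frac{3 \operatorname{atan}{\left(\frac{w}{2} \right)}}{4}] = \frac{4 w^{3} + 16 w - 9 \sqrt{w^{2} + 2}}{6 w^{2} \sqrt{w^{2} + 2} + 24 \sqrt{w^{2} + 2}}, which equals f(w).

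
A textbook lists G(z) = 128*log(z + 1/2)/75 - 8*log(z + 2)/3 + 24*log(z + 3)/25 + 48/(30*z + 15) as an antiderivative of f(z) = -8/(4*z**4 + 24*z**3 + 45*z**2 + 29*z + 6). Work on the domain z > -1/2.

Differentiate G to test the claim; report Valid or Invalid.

Invalid: d/dz[G] - f = -16/(4*z**4 + 24*z**3 + 45*z**2 + 29*z + 6), which is not 0.

d/dz[G] = -24/(4*z**4 + 24*z**3 + 45*z**2 + 29*z + 6)
d/dz[G] - f(z) = -16/(4*z**4 + 24*z**3 + 45*z**2 + 29*z + 6) != 0.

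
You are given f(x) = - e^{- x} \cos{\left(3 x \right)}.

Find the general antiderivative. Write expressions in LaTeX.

F(x) = \frac{\left(- 3 \sin{\left(3 x \right)} + \cos{\left(3 x \right)}\right) e^{- x}}{10} + C

Recover f(x) by differentiating a candidate F(x); any mismatch rules it out.
Check: d/dx[\frac{\left(- 3 \sin{\left(3 x \right)} + \cos{\left(3 x \right)}\right) e^{- x}}{10}] = - e^{- x} \cos{\left(3 x \right)} = f(x).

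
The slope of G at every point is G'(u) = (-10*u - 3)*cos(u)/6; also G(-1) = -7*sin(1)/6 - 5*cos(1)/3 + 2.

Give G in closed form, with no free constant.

G(u) = -5*u*sin(u)/3 - sin(u)/2 - 5*cos(u)/3 + 2

Any candidate G(u) must reproduce the stated G'(u) exactly.
A general antiderivative is -5*u*sin(u)/3 - sin(u)/2 - 5*cos(u)/3 + C.
The condition gives C = -7*sin(1)/6 - 5*cos(1)/3 + 2 - (-7*sin(1)/6 - 5*cos(1)/3) = 2.
So G(u) = -5*u*sin(u)/3 - sin(u)/2 - 5*cos(u)/3 + 2.
Check: d/du[-5*u*sin(u)/3 - sin(u)/2 - 5*cos(u)/3 + 2] = -5*u*cos(u)/3 - cos(u)/2, which equals G'(u).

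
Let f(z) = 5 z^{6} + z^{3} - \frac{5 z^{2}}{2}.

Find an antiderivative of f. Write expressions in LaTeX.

Integrate term by term and add the pieces.
Check: d/dz[\frac{z^{3} \left(60 z^{4} + 21 z - 70\right)}{84}] = 5 z^{6} + z^{3} - \frac{5 z^{2}}{2} = f(z).

An antiderivative is F(z) = \frac{z^{3} \left(60 z^{4} + 21 z - 70\right)}{84}.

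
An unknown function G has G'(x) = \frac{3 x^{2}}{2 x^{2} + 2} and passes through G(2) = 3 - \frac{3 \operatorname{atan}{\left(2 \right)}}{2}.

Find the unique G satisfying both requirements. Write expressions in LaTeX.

G(x) = \frac{3 x}{2} - \frac{3 \operatorname{atan}{\left(x \right)}}{2}

A candidate passes only if d/dx[G] lands on the given G'(x) exactly.
A general antiderivative is \frac{3 x}{2} - \frac{3 \operatorname{atan}{\left(x \right)}}{2} + C.
The condition gives C = 3 - \frac{3 \operatorname{atan}{\left(2 \right)}}{2} - (3 - \frac{3 \operatorname{atan}{\left(2 \right)}}{2}) = 0.
So G(x) = \frac{3 x}{2} - \frac{3 \operatorname{atan}{\left(x \right)}}{2}.
Check: d/dx[\frac{3 x}{2} - \frac{3 \operatorname{atan}{\left(x \right)}}{2}] = \frac{3 x^{2}}{2 x^{2} + 2} = G'(x).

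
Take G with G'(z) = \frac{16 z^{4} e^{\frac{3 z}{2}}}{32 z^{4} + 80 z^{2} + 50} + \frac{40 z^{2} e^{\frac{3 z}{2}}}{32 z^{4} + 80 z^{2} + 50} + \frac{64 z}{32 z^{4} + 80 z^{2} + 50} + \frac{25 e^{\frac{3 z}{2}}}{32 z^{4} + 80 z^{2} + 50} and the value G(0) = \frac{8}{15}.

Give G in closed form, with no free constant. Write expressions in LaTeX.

G(z) = \frac{e^{\frac{3 z}{2}}}{3} + 1 - \frac{2}{2 z^{2} + \frac{5}{2}}

Integrate term by term and add the pieces.
A general antiderivative is \frac{e^{\frac{3 z}{2}}}{3} - \frac{2}{2 z^{2} + \frac{5}{2}} + C.
The condition gives C = \frac{8}{15} - (- \frac{7}{15}) = 1.
So G(z) = \frac{e^{\frac{3 z}{2}}}{3} + 1 - \frac{2}{2 z^{2} + \frac{5}{2}}.
Check: d/dz[\frac{e^{\frac{3 z}{2}}}{3} + 1 - \frac{2}{2 z^{2} + \frac{5}{2}}] = \frac{16 z^{4} e^{\frac{3 z}{2}} + 40 z^{2} e^{\frac{3 z}{2}} + 64 z + 25 e^{\frac{3 z}{2}}}{32 z^{4} + 80 z^{2} + 50}, which equals G'(z).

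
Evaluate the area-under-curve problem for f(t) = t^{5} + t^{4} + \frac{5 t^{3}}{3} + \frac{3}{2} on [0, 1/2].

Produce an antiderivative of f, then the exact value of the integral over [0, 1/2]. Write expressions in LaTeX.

Antiderivative: F(t) = \frac{t \left(10 t^{5} + 12 t^{4} + 25 t^{3} + 90\right)}{60}; value = \frac{1507}{1920}

Integrate term by term and add the pieces.
F(t) = \frac{t \left(10 t^{5} + 12 t^{4} + 25 t^{3} + 90\right)}{60} is an antiderivative of f.
Check: d/dt[\frac{t \left(10 t^{5} + 12 t^{4} + 25 t^{3} + 90\right)}{60}] = t^{5} + t^{4} + \frac{5 t^{3}}{3} + \frac{3}{2} = f(t).
F(1/2) = \frac{1507}{1920}; F(0) = 0.
Integral = F(1/2) - F(0) = \frac{1507}{1920}.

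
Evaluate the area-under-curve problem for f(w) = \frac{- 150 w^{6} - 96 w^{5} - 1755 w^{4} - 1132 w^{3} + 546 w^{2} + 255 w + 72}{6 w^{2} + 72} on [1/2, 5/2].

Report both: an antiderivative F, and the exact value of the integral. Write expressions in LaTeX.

Since d/dw undoes antidifferentiation here, F'(w) = f(w) is required of F(w).
F(w) = - 5 w^{5} - 4 w^{4} + \frac{5 w^{3}}{2} + \frac{5 w^{2}}{3} + w + \frac{5 \log{\left(\frac{w^{2}}{2} + 6 \right)}}{4} is an antiderivative of f.
Check: d/dw[- 5 w^{5} - 4 w^{4} + \frac{5 w^{3}}{2} + \frac{5 w^{2}}{3} + w + \frac{5 \log{\left(\frac{w^{2}}{2} + 6 \right)}}{4}] = \frac{- 150 w^{6} - 96 w^{5} - 1755 w^{4} - 1132 w^{3} + 546 w^{2} + 255 w + 72}{6 w^{2} + 72} = f(w).
F(5/2) = - \frac{56885}{96} + \frac{5 \log{\left(\frac{73}{8} \right)}}{4}; F(1/2) = \frac{79}{96} + \frac{5 \log{\left(\frac{49}{8} \right)}}{4}.
Integral = F(5/2) - F(1/2) = - \frac{4747}{8} - \frac{5 \log{\left(\frac{49}{8} \right)}}{4} + \frac{5 \log{\left(\frac{73}{8} \right)}}{4}.

Antiderivative: F(w) = - 5 w^{5} - 4 w^{4} + \frac{5 w^{3}}{2} + \frac{5 w^{2}}{3} + w + \frac{5 \log{\left(\frac{w^{2}}{2} + 6 \right)}}{4}; value = - \frac{4747}{8} - \frac{5 \log{\left(\frac{49}{8} \right)}}{4} + \frac{5 \log{\left(\frac{73}{8} \right)}}{4}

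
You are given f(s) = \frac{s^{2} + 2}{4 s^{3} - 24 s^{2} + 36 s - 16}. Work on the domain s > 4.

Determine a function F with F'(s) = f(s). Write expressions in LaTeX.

An antiderivative is F(s) = \frac{2 \left(s - 1\right) \log{\left(s - 4 \right)} - \left(s - 1\right) \log{\left(s - 1 \right)} + 1}{4 \left(s - 1\right)}.

The denominator factors as 4 \left(s - 4\right) \left(s - 1\right)^{2}; partial fractions split f into directly integrable pieces: - \frac{1}{4 \left(s - 1\right)} - \frac{1}{4 \left(s - 1\right)^{2}} + \frac{1}{2 \left(s - 4\right)}.
Check: d/ds[\frac{2 \left(s - 1\right) \log{\left(s - 4 \right)} - \left(s - 1\right) \log{\left(s - 1 \right)} + 1}{4 \left(s - 1\right)}] = \frac{s^{2} + 2}{4 s^{3} - 24 s^{2} + 36 s - 16} = f(s).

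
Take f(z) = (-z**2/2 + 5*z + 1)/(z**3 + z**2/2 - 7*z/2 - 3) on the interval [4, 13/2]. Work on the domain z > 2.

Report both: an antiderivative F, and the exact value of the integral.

Antiderivative: F(z) = (12*log(z - 2) + 42*log(z + 1) - 61*log(z + 3/2))/14; value = -61*log(8)/14 - 3*log(5) - 6*log(2)/7 + 6*log(9/2)/7 + 3*log(15/2) + 61*log(11/2)/14

The denominator factors as (z - 2)*(z + 1)*(2*z + 3); partial fractions split f into directly integrable pieces: -61/(7*(2*z + 3)) + 3/(z + 1) + 6/(7*(z - 2)).
F(z) = (12*log(z - 2) + 42*log(z + 1) - 61*log(z + 3/2))/14 is an antiderivative of f.
Check: d/dz[(12*log(z - 2) + 42*log(z + 1) - 61*log(z + 3/2))/14] = (-z**2 + 10*z + 2)/(2*z**3 + z**2 - 7*z - 6), which equals f(z).
F(13/2) = -61*log(8)/14 + 6*log(9/2)/7 + 3*log(15/2); F(4) = -61*log(11/2)/14 + 6*log(2)/7 + 3*log(5).
Integral = F(13/2) - F(4) = -61*log(8)/14 - 3*log(5) - 6*log(2)/7 + 6*log(9/2)/7 + 3*log(15/2) + 61*log(11/2)/14.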